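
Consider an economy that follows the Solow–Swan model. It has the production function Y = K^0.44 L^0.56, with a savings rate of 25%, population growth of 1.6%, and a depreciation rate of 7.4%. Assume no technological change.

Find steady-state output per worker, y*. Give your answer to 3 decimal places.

Steady state requires s·f(k) = (n + δ)·k, i.e. s·k^α = (n + δ)·k.
Rearranging, k^(1−α) = s / (n + δ).
k^0.56 = 0.25 / (0.016 + 0.074) = 0.25 / 0.090 = 2.7778
k* = 2.7778^(1/0.56) ≈ 6.1990
y* = (k*)^α = 6.1990^0.44 ≈ 2.2316

y* ≈ 2.232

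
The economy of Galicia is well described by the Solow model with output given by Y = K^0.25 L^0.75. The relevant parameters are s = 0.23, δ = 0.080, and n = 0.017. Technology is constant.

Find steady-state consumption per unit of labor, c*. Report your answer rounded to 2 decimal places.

In steady state, investment equals break-even investment: s·k^α = (n + δ)·k.
Dividing both sides by k: k^(1−α) = s / (n + δ).
k^0.75 = 0.23 / (0.017 + 0.080) = 0.23 / 0.097 = 2.3711
k* = 2.3711^(1/0.75) ≈ 3.1618
y* = (k*)^α = 3.1618^0.25 ≈ 1.3335
c* = (1 − s)·y* = (1 − 0.23) × 1.3335 ≈ 1.0268

c* ≈ 1.03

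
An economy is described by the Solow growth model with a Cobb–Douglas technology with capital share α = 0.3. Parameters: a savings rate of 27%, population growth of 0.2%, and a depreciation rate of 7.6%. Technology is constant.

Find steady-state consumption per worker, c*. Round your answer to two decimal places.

Steady state requires s·f(k) = (n + δ)·k, i.e. s·k^α = (n + δ)·k.
Rearranging, k^(1−α) = s / (n + δ).
k^0.7 = 0.27 / (0.002 + 0.076) = 0.27 / 0.078 = 3.4615
k* = 3.4615^(1/0.7) ≈ 5.8936
y* = (k*)^α = 5.8936^0.3 ≈ 1.7026
c* = (1 − s)·y* = (1 − 0.27) × 1.7026 ≈ 1.2429

c* = 1.24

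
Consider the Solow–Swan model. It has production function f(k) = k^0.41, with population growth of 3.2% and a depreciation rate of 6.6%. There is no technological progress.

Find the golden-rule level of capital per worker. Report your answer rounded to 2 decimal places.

k_gold ≈ 11.31

The golden rule sets f'(k) = n + δ, i.e. α·k^(α−1) = n + δ.
So k^(1−α) = α / (n + δ) = 0.41 / 0.098 = 4.1837.
k_gold = 4.1837^(1/0.59) ≈ 11.3108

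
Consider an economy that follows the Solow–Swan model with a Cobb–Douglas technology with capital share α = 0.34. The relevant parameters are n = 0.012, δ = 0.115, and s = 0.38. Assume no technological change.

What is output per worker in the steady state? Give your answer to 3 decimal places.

Steady state requires s·f(k) = (n + δ)·k, i.e. s·k^α = (n + δ)·k.
Rearranging, k^(1−α) = s / (n + δ).
k^0.66 = 0.38 / (0.012 + 0.115) = 0.38 / 0.127 = 2.9921
k* = 2.9921^(1/0.66) ≈ 5.2623
y* = (k*)^α = 5.2623^0.34 ≈ 1.7587

y* = 1.759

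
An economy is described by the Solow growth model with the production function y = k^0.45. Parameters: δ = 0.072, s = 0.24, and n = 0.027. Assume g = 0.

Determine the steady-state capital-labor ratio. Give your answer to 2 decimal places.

Steady state requires s·f(k) = (n + δ)·k, i.e. s·k^α = (n + δ)·k.
Dividing both sides by k: k^(1−α) = s / (n + δ).
k^0.55 = 0.24 / (0.027 + 0.072) = 0.24 / 0.099 = 2.4242
k* = 2.4242^(1/0.55) ≈ 5.0028

k* ≈ 5.00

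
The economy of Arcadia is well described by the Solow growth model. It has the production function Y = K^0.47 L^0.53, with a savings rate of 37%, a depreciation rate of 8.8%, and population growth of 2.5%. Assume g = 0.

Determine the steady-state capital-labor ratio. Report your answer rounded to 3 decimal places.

k* = 9.374

At the steady state, Δk = 0, so s·k^α = (n + δ)·k.
Dividing both sides by k: k^(1−α) = s / (n + δ).
k^0.53 = 0.37 / (0.025 + 0.088) = 0.37 / 0.113 = 3.2743
k* = 3.2743^(1/0.53) ≈ 9.3739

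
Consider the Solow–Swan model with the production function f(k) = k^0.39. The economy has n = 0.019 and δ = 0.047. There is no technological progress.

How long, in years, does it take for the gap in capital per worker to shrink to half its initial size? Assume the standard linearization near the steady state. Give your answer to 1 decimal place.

t_½ ≈ 17.2 years

Near the steady state the convergence rate is λ = (1 − α)(n + δ).
λ = (1 − 0.39) × 0.066 = 0.61 × 0.066 = 0.04026
Half-life = ln 2 / λ = 0.6931 / 0.04026 ≈ 17.22 years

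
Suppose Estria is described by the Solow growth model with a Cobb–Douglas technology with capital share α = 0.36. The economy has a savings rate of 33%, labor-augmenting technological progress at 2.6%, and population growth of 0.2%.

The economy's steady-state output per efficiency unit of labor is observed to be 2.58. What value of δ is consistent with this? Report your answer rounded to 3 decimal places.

δ ≈ 0.033

Steady state requires s·f(k) = (n + g + δ)·k, i.e. s·k^α = (n + g + δ)·k.
Since y* = [s/(n + g + δ)]^(α/(1−α)), we have s/(n + g + δ) = (y*)^((1−α)/α) = 2.58^1.7778 = 5.3923.
Therefore n + g + δ = s / 5.3923 = 0.33 / 5.3923 = 0.0612, so δ = 0.0612 − 0.028 = 0.0332.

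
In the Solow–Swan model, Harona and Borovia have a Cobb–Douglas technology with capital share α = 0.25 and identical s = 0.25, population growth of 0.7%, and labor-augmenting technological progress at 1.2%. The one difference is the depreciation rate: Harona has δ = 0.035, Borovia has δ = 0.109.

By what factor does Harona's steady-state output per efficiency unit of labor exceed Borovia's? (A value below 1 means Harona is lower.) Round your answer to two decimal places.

Steady-state y* = [s/(n + g + δ)]^(α/(1−α)), so the ratio is [ (s_H/(n + g + δ)_H) / (s_B/(n + g + δ)_B) ]^0.3333.
s_H/(n + g + δ)_H = 0.25/0.054 = 4.6296; s_B/(n + g + δ)_B = 0.25/0.128 = 1.9531.
Ratio = (4.6296/1.9531)^0.3333 = 2.3704^0.3333 ≈ 1.3333

ratio ≈ 1.33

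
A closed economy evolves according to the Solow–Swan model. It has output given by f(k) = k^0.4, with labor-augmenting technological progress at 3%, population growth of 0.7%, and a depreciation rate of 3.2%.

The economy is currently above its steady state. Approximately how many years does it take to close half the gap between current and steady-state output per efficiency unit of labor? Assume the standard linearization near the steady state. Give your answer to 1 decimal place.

Near the steady state the convergence rate is λ = (1 − α)(n + g + δ).
λ = (1 − 0.4) × 0.069 = 0.6 × 0.069 = 0.0414
Half-life = ln 2 / λ = 0.6931 / 0.0414 ≈ 16.74 years

about 16.7 years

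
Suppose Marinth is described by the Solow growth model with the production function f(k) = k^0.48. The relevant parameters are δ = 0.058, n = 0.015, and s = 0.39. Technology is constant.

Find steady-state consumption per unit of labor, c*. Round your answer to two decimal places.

c* ≈ 2.86

Steady state requires s·f(k) = (n + δ)·k, i.e. s·k^α = (n + δ)·k.
Rearranging, k^(1−α) = s / (n + δ).
k^0.52 = 0.39 / (0.015 + 0.058) = 0.39 / 0.073 = 5.3425
k* = 5.3425^(1/0.52) ≈ 25.0905
y* = (k*)^α = 25.0905^0.48 ≈ 4.6964
c* = (1 − s)·y* = (1 − 0.39) × 4.6964 ≈ 2.8648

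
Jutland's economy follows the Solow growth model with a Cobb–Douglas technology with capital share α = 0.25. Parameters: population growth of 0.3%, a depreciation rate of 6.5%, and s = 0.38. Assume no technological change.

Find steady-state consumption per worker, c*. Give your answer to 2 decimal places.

c* = 1.10

At the steady state, Δk = 0, so s·k^α = (n + δ)·k.
Dividing both sides by k: k^(1−α) = s / (n + δ).
k^0.75 = 0.38 / (0.003 + 0.065) = 0.38 / 0.068 = 5.5882
k* = 5.5882^(1/0.75) ≈ 9.9166
y* = (k*)^α = 9.9166^0.25 ≈ 1.7746
c* = (1 − s)·y* = (1 − 0.38) × 1.7746 ≈ 1.1003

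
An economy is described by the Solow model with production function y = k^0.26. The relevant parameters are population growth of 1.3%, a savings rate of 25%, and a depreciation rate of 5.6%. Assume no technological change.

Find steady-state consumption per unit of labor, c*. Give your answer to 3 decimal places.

At the steady state, Δk = 0, so s·k^α = (n + δ)·k.
Dividing both sides by k: k^(1−α) = s / (n + δ).
k^0.74 = 0.25 / (0.013 + 0.056) = 0.25 / 0.069 = 3.6232
k* = 3.6232^(1/0.74) ≈ 5.6955
y* = (k*)^α = 5.6955^0.26 ≈ 1.5719
c* = (1 − s)·y* = (1 − 0.25) × 1.5719 ≈ 1.1789

c* ≈ 1.179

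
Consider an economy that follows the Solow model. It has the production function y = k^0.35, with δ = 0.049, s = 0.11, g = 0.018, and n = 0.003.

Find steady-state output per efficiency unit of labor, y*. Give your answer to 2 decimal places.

y* ≈ 1.28

Steady state requires s·f(k) = (n + g + δ)·k, i.e. s·k^α = (n + g + δ)·k.
Rearranging, k^(1−α) = s / (n + g + δ).
k^0.65 = 0.11 / (0.003 + 0.018 + 0.049) = 0.11 / 0.070 = 1.5714
k* = 1.5714^(1/0.65) ≈ 2.0044
y* = (k*)^α = 2.0044^0.35 ≈ 1.2755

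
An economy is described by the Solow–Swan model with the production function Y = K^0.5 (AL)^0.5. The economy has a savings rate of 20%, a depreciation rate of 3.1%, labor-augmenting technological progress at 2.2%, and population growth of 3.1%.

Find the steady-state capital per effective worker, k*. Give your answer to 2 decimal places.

k* ≈ 5.67

Steady state requires s·f(k) = (n + g + δ)·k, i.e. s·k^α = (n + g + δ)·k.
Dividing both sides by k: k^(1−α) = s / (n + g + δ).
k^0.5 = 0.20 / (0.031 + 0.022 + 0.031) = 0.20 / 0.084 = 2.3810
k* = 2.3810^(1/0.5) ≈ 5.6692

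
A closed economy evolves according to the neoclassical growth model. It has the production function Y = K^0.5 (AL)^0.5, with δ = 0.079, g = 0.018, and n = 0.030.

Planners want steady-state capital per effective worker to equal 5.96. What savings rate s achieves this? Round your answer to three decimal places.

In steady state, investment equals break-even investment: s·k^α = (n + g + δ)·k.
So s / (n + g + δ) = (k*)^(1−α) = 5.96^0.5 = 2.4413.
Therefore s = 2.4413 × (n + g + δ) = 2.4413 × 0.127 = 0.3100.

s ≈ 0.310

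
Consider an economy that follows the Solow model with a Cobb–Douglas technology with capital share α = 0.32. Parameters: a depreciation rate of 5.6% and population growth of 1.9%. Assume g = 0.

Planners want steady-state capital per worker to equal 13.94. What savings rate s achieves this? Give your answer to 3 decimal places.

s ≈ 0.450

At the steady state, Δk = 0, so s·k^α = (n + δ)·k.
So s / (n + δ) = (k*)^(1−α) = 13.94^0.68 = 5.9993.
Therefore s = 5.9993 × (n + δ) = 5.9993 × 0.075 = 0.4499.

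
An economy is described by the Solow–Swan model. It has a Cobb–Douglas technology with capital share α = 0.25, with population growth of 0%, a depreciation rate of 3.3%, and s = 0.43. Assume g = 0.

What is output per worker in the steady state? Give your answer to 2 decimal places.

At the steady state, Δk = 0, so s·k^α = (n + δ)·k.
Dividing both sides by k: k^(1−α) = s / (n + δ).
k^0.75 = 0.43 / (0.000 + 0.033) = 0.43 / 0.033 = 13.0303
k* = 13.0303^(1/0.75) ≈ 30.6624
y* = (k*)^α = 30.6624^0.25 ≈ 2.3532

y* ≈ 2.35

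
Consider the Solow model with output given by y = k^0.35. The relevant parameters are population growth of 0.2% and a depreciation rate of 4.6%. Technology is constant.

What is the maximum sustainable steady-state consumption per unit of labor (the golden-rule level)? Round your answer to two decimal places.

c_gold ≈ 1.89

At the golden rule, f'(k) = n + δ, so α·k^(α−1) = n + δ and k_gold = (α/(n + δ))^(1/(1−α)).
k_gold = (0.35/0.048)^(1/0.65) = 7.2917^1.5385 ≈ 21.2550
c_gold = f(k_gold) − (n + δ)·k_gold = 2.9148 − 0.048×21.2550 ≈ 1.8946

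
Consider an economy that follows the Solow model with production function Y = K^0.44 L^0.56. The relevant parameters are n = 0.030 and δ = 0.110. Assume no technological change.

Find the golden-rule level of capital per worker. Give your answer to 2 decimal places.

The golden rule sets f'(k) = n + δ, i.e. α·k^(α−1) = n + δ.
So k^(1−α) = α / (n + δ) = 0.44 / 0.140 = 3.1429.
k_gold = 3.1429^(1/0.56) ≈ 7.7284

k_gold ≈ 7.73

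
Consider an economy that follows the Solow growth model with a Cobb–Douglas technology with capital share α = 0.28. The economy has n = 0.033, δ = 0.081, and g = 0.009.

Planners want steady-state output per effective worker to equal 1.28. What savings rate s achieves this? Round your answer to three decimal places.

Steady state requires s·f(k) = (n + g + δ)·k, i.e. s·k^α = (n + g + δ)·k.
Since y* = [s/(n + g + δ)]^(α/(1−α)), we have s/(n + g + δ) = (y*)^((1−α)/α) = 1.28^2.5714 = 1.8866.
Therefore s = 1.8866 × (n + g + δ) = 1.8866 × 0.123 = 0.2321.

s ≈ 0.232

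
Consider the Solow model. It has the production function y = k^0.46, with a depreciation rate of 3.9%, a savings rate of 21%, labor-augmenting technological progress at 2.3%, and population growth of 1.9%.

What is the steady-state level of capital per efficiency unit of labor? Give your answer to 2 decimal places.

k* ≈ 5.84

Steady state requires s·f(k) = (n + g + δ)·k, i.e. s·k^α = (n + g + δ)·k.
Dividing both sides by k: k^(1−α) = s / (n + g + δ).
k^0.54 = 0.21 / (0.019 + 0.023 + 0.039) = 0.21 / 0.081 = 2.5926
k* = 2.5926^(1/0.54) ≈ 5.8368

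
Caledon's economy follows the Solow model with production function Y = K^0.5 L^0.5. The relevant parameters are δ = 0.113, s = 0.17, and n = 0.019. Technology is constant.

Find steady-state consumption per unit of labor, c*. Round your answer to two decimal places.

c* = 1.07

In steady state, investment equals break-even investment: s·k^α = (n + δ)·k.
Dividing both sides by k: k^(1−α) = s / (n + δ).
k^0.5 = 0.17 / (0.019 + 0.113) = 0.17 / 0.132 = 1.2879
k* = 1.2879^(1/0.5) ≈ 1.6587
y* = (k*)^α = 1.6587^0.5 ≈ 1.2879
c* = (1 − s)·y* = (1 − 0.17) × 1.2879 ≈ 1.0690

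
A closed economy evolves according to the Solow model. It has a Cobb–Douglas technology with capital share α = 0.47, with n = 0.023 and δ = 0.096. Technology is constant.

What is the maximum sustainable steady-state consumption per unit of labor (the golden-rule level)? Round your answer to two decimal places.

At the golden rule, f'(k) = n + δ, so α·k^(α−1) = n + δ and k_gold = (α/(n + δ))^(1/(1−α)).
k_gold = (0.47/0.119)^(1/0.53) = 3.9496^1.8868 ≈ 13.3529
c_gold = f(k_gold) − (n + δ)·k_gold = 3.3808 − 0.119×13.3529 ≈ 1.7918

c_gold ≈ 1.79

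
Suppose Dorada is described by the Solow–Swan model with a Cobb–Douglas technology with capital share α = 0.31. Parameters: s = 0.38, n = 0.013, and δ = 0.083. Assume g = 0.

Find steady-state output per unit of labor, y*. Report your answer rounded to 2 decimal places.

At the steady state, Δk = 0, so s·k^α = (n + δ)·k.
Rearranging, k^(1−α) = s / (n + δ).
k^0.69 = 0.38 / (0.013 + 0.083) = 0.38 / 0.096 = 3.9583
k* = 3.9583^(1/0.69) ≈ 7.3444
y* = (k*)^α = 7.3444^0.31 ≈ 1.8554

y* = 1.86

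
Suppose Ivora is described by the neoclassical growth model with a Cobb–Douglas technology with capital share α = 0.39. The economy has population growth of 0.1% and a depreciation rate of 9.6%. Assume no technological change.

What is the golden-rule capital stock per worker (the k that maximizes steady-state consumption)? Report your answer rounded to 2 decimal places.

k_gold ≈ 9.79

The golden rule sets f'(k) = n + δ, i.e. α·k^(α−1) = n + δ.
So k^(1−α) = α / (n + δ) = 0.39 / 0.097 = 4.0206.
k_gold = 4.0206^(1/0.61) ≈ 9.7868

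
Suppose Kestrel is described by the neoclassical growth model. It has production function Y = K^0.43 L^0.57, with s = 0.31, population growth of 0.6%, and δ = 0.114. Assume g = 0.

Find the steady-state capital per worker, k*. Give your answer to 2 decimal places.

k* ≈ 5.29

Steady state requires s·f(k) = (n + δ)·k, i.e. s·k^α = (n + δ)·k.
Dividing both sides by k: k^(1−α) = s / (n + δ).
k^0.57 = 0.31 / (0.006 + 0.114) = 0.31 / 0.120 = 2.5833
k* = 2.5833^(1/0.57) ≈ 5.2858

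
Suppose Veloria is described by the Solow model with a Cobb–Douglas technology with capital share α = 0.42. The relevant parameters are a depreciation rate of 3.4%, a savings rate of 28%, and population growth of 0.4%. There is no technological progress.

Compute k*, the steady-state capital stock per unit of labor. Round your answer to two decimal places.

k* ≈ 31.29

Steady state requires s·f(k) = (n + δ)·k, i.e. s·k^α = (n + δ)·k.
Dividing both sides by k: k^(1−α) = s / (n + δ).
k^0.58 = 0.28 / (0.004 + 0.034) = 0.28 / 0.038 = 7.3684
k* = 7.3684^(1/0.58) ≈ 31.2947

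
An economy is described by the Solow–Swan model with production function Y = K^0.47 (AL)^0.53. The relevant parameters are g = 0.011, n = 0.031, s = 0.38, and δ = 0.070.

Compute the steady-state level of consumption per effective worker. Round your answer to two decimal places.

c* = 1.83

At the steady state, Δk = 0, so s·k^α = (n + g + δ)·k.
Rearranging, k^(1−α) = s / (n + g + δ).
k^0.53 = 0.38 / (0.031 + 0.011 + 0.070) = 0.38 / 0.112 = 3.3929
k* = 3.3929^(1/0.53) ≈ 10.0248
y* = (k*)^α = 10.0248^0.47 ≈ 2.9546
c* = (1 − s)·y* = (1 − 0.38) × 2.9546 ≈ 1.8319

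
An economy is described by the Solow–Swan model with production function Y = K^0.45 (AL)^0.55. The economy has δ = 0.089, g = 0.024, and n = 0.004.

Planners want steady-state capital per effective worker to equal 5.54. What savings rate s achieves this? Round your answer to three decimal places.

s ≈ 0.300

At the steady state, Δk = 0, so s·k^α = (n + g + δ)·k.
So s / (n + g + δ) = (k*)^(1−α) = 5.54^0.55 = 2.5641.
Therefore s = 2.5641 × (n + g + δ) = 2.5641 × 0.117 = 0.3000.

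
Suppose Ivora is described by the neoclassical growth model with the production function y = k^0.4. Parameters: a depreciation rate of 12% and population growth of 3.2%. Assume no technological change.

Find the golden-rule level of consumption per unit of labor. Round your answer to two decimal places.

c_gold ≈ 1.14

At the golden rule, f'(k) = n + δ, so α·k^(α−1) = n + δ and k_gold = (α/(n + δ))^(1/(1−α)).
k_gold = (0.4/0.152)^(1/0.6) = 2.6316^1.6667 ≈ 5.0163
c_gold = f(k_gold) − (n + δ)·k_gold = 1.9061 − 0.152×5.0163 ≈ 1.1436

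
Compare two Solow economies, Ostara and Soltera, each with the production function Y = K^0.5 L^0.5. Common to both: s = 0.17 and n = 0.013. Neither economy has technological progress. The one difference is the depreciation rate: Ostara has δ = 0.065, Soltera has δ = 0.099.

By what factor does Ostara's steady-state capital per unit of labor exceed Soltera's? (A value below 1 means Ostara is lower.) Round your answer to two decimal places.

ratio ≈ 2.06

Steady-state k* = [s/(n + δ)]^(1/(1−α)), so the ratio is [ (s_O/(n + δ)_O) / (s_S/(n + δ)_S) ]^2.
s_O/(n + δ)_O = 0.17/0.078 = 2.1795; s_S/(n + δ)_S = 0.17/0.112 = 1.5179.
Ratio = (2.1795/1.5179)^2 = 1.4359^2 ≈ 2.0618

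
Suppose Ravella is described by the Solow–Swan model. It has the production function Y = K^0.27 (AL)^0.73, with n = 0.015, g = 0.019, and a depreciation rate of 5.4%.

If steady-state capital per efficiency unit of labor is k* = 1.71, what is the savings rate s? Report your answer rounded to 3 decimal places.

s ≈ 0.130

In steady state, investment equals break-even investment: s·k^α = (n + g + δ)·k.
So s / (n + g + δ) = (k*)^(1−α) = 1.71^0.73 = 1.4794.
Therefore s = 1.4794 × (n + g + δ) = 1.4794 × 0.088 = 0.1302.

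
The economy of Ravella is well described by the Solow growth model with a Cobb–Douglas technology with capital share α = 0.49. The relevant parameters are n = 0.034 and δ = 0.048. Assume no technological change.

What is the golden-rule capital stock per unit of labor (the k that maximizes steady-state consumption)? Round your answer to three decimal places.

The golden rule sets f'(k) = n + δ, i.e. α·k^(α−1) = n + δ.
So k^(1−α) = α / (n + δ) = 0.49 / 0.082 = 5.9756.
k_gold = 5.9756^(1/0.51) ≈ 33.2902

k_gold ≈ 33.290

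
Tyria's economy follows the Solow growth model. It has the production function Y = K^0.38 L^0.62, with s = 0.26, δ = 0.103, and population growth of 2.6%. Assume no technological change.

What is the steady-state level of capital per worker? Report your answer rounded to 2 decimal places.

At the steady state, Δk = 0, so s·k^α = (n + δ)·k.
Rearranging, k^(1−α) = s / (n + δ).
k^0.62 = 0.26 / (0.026 + 0.103) = 0.26 / 0.129 = 2.0155
k* = 2.0155^(1/0.62) ≈ 3.0970

k* = 3.10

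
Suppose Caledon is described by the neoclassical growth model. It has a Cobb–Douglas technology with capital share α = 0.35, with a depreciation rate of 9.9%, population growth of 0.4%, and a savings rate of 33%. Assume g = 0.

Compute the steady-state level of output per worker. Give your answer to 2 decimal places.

y* ≈ 1.87

In steady state, investment equals break-even investment: s·k^α = (n + δ)·k.
Rearranging, k^(1−α) = s / (n + δ).
k^0.65 = 0.33 / (0.004 + 0.099) = 0.33 / 0.103 = 3.2039
k* = 3.2039^(1/0.65) ≈ 5.9975
y* = (k*)^α = 5.9975^0.35 ≈ 1.8719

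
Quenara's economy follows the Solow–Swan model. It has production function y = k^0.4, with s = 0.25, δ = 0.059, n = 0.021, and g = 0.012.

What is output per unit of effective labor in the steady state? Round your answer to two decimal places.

y* = 1.95

Steady state requires s·f(k) = (n + g + δ)·k, i.e. s·k^α = (n + g + δ)·k.
Dividing both sides by k: k^(1−α) = s / (n + g + δ).
k^0.6 = 0.25 / (0.021 + 0.012 + 0.059) = 0.25 / 0.092 = 2.7174
k* = 2.7174^(1/0.6) ≈ 5.2916
y* = (k*)^α = 5.2916^0.4 ≈ 1.9473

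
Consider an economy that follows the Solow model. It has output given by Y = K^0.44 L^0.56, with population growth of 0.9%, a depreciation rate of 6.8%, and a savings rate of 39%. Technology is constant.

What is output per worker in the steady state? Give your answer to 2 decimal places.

y* ≈ 3.58

Steady state requires s·f(k) = (n + δ)·k, i.e. s·k^α = (n + δ)·k.
Rearranging, k^(1−α) = s / (n + δ).
k^0.56 = 0.39 / (0.009 + 0.068) = 0.39 / 0.077 = 5.0649
k* = 5.0649^(1/0.56) ≈ 18.1202
y* = (k*)^α = 18.1202^0.44 ≈ 3.5776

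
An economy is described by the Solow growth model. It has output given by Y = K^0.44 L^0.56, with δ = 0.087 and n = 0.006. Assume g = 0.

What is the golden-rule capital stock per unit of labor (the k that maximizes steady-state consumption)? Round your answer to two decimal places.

k_gold ≈ 16.04

The golden rule sets f'(k) = n + δ, i.e. α·k^(α−1) = n + δ.
So k^(1−α) = α / (n + δ) = 0.44 / 0.093 = 4.7312.
k_gold = 4.7312^(1/0.56) ≈ 16.0438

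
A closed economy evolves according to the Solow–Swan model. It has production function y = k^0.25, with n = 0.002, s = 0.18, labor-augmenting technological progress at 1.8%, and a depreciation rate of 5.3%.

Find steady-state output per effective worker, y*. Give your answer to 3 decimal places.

y* ≈ 1.351

In steady state, investment equals break-even investment: s·k^α = (n + g + δ)·k.
Rearranging, k^(1−α) = s / (n + g + δ).
k^0.75 = 0.18 / (0.002 + 0.018 + 0.053) = 0.18 / 0.073 = 2.4658
k* = 2.4658^(1/0.75) ≈ 3.3313
y* = (k*)^α = 3.3313^0.25 ≈ 1.3510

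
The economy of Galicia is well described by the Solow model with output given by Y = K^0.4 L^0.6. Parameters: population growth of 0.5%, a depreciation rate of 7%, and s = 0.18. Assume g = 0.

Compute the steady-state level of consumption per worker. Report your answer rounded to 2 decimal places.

At the steady state, Δk = 0, so s·k^α = (n + δ)·k.
Dividing both sides by k: k^(1−α) = s / (n + δ).
k^0.6 = 0.18 / (0.005 + 0.070) = 0.18 / 0.075 = 2.4000
k* = 2.4000^(1/0.6) ≈ 4.3021
y* = (k*)^α = 4.3021^0.4 ≈ 1.7926
c* = (1 − s)·y* = (1 − 0.18) × 1.7926 ≈ 1.4699

c* ≈ 1.47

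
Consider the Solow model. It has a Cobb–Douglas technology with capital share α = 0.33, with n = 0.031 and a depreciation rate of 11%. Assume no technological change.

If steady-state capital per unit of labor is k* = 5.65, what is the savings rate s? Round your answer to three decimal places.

s ≈ 0.450

Steady state requires s·f(k) = (n + δ)·k, i.e. s·k^α = (n + δ)·k.
So s / (n + δ) = (k*)^(1−α) = 5.65^0.67 = 3.1906.
Therefore s = 3.1906 × (n + δ) = 3.1906 × 0.141 = 0.4499.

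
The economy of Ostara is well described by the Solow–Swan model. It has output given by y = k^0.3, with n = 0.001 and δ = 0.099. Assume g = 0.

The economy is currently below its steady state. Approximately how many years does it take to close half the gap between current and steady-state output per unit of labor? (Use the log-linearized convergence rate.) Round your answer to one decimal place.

about 9.9 years

Near the steady state the convergence rate is λ = (1 − α)(n + δ).
λ = (1 − 0.3) × 0.100 = 0.7 × 0.100 = 0.0700
Half-life = ln 2 / λ = 0.6931 / 0.0700 ≈ 9.90 years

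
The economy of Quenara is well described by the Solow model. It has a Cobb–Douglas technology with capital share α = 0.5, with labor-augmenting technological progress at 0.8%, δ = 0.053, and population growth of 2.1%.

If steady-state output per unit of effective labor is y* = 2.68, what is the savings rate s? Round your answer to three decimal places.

At the steady state, Δk = 0, so s·k^α = (n + g + δ)·k.
Since y* = [s/(n + g + δ)]^(α/(1−α)), we have s/(n + g + δ) = (y*)^((1−α)/α) = 2.68^1 = 2.6800.
Therefore s = 2.6800 × (n + g + δ) = 2.6800 × 0.082 = 0.2198.

s ≈ 0.220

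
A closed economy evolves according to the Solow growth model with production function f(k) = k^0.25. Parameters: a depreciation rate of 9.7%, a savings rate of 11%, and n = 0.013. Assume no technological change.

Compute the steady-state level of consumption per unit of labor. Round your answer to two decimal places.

Steady state requires s·f(k) = (n + δ)·k, i.e. s·k^α = (n + δ)·k.
Rearranging, k^(1−α) = s / (n + δ).
k^0.75 = 0.11 / (0.013 + 0.097) = 0.11 / 0.110 = 1.0000
k* = 1.0000^(1/0.75) ≈ 1.0000
y* = (k*)^α = 1.0000^0.25 ≈ 1.0000
c* = (1 − s)·y* = (1 − 0.11) × 1.0000 ≈ 0.8900

c* = 0.89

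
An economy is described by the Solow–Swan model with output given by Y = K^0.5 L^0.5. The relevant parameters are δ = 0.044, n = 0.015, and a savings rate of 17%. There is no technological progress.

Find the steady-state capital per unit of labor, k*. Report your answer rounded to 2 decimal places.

Steady state requires s·f(k) = (n + δ)·k, i.e. s·k^α = (n + δ)·k.
Dividing both sides by k: k^(1−α) = s / (n + δ).
k^0.5 = 0.17 / (0.015 + 0.044) = 0.17 / 0.059 = 2.8814
k* = 2.8814^(1/0.5) ≈ 8.3025

k* ≈ 8.30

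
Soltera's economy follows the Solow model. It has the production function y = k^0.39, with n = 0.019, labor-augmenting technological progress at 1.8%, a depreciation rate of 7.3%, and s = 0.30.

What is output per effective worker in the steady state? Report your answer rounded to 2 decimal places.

In steady state, investment equals break-even investment: s·k^α = (n + g + δ)·k.
Dividing both sides by k: k^(1−α) = s / (n + g + δ).
k^0.61 = 0.30 / (0.019 + 0.018 + 0.073) = 0.30 / 0.110 = 2.7273
k* = 2.7273^(1/0.61) ≈ 5.1798
y* = (k*)^α = 5.1798^0.39 ≈ 1.8992

y* = 1.90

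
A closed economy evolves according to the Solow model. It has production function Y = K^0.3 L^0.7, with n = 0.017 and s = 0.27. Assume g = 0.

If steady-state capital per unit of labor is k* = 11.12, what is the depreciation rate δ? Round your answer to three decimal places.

δ ≈ 0.033

Steady state requires s·f(k) = (n + δ)·k, i.e. s·k^α = (n + δ)·k.
So s / (n + δ) = (k*)^(1−α) = 11.12^0.7 = 5.3985.
Therefore n + δ = s / 5.3985 = 0.27 / 5.3985 = 0.0500, so δ = 0.0500 − 0.017 = 0.0330.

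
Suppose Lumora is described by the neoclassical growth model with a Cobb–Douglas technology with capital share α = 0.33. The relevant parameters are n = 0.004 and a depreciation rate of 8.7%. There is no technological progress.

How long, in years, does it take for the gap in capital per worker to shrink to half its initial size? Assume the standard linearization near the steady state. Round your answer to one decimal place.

about 11.4 years

Near the steady state the convergence rate is λ = (1 − α)(n + δ).
λ = (1 − 0.33) × 0.091 = 0.67 × 0.091 = 0.06097
Half-life = ln 2 / λ = 0.6931 / 0.06097 ≈ 11.37 years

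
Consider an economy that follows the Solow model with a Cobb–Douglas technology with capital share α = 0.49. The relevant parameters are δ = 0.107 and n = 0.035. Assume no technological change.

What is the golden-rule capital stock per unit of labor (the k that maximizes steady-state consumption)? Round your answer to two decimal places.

The golden rule sets f'(k) = n + δ, i.e. α·k^(α−1) = n + δ.
So k^(1−α) = α / (n + δ) = 0.49 / 0.142 = 3.4507.
k_gold = 3.4507^(1/0.51) ≈ 11.3428

k_gold ≈ 11.34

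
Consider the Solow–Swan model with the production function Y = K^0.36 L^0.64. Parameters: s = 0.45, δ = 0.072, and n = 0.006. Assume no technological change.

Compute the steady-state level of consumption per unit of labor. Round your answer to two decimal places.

c* = 1.47

At the steady state, Δk = 0, so s·k^α = (n + δ)·k.
Rearranging, k^(1−α) = s / (n + δ).
k^0.64 = 0.45 / (0.006 + 0.072) = 0.45 / 0.078 = 5.7692
k* = 5.7692^(1/0.64) ≈ 15.4612
y* = (k*)^α = 15.4612^0.36 ≈ 2.6800
c* = (1 − s)·y* = (1 − 0.45) × 2.6800 ≈ 1.4740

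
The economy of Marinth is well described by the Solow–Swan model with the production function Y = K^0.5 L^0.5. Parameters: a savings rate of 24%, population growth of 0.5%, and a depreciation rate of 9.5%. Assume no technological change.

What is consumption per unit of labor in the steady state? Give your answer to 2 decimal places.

c* = 1.82

At the steady state, Δk = 0, so s·k^α = (n + δ)·k.
Rearranging, k^(1−α) = s / (n + δ).
k^0.5 = 0.24 / (0.005 + 0.095) = 0.24 / 0.100 = 2.4000
k* = 2.4000^(1/0.5) ≈ 5.7600
y* = (k*)^α = 5.7600^0.5 ≈ 2.4000
c* = (1 − s)·y* = (1 − 0.24) × 2.4000 ≈ 1.8240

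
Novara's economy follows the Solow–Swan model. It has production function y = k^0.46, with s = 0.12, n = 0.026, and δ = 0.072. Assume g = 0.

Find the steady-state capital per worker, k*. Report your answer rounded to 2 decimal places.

In steady state, investment equals break-even investment: s·k^α = (n + δ)·k.
Rearranging, k^(1−α) = s / (n + δ).
k^0.54 = 0.12 / (0.026 + 0.072) = 0.12 / 0.098 = 1.2245
k* = 1.2245^(1/0.54) ≈ 1.4551

k* = 1.46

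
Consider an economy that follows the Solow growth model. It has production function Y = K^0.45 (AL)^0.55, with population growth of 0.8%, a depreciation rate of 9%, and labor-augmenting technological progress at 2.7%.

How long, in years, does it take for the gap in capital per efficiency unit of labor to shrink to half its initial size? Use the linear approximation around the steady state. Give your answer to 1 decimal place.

Near the steady state the convergence rate is λ = (1 − α)(n + g + δ).
λ = (1 − 0.45) × 0.125 = 0.55 × 0.125 = 0.06875
Half-life = ln 2 / λ = 0.6931 / 0.06875 ≈ 10.08 years

t_½ ≈ 10.1 years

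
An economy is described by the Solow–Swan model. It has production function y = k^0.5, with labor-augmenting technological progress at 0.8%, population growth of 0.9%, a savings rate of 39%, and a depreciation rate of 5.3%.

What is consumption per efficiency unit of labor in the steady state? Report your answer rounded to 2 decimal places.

c* = 3.40

At the steady state, Δk = 0, so s·k^α = (n + g + δ)·k.
Rearranging, k^(1−α) = s / (n + g + δ).
k^0.5 = 0.39 / (0.009 + 0.008 + 0.053) = 0.39 / 0.070 = 5.5714
k* = 5.5714^(1/0.5) ≈ 31.0405
y* = (k*)^α = 31.0405^0.5 ≈ 5.5714
c* = (1 − s)·y* = (1 − 0.39) × 5.5714 ≈ 3.3986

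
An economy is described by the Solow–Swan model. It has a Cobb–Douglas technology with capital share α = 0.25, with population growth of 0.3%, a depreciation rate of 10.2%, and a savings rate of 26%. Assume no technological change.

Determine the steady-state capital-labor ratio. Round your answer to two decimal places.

In steady state, investment equals break-even investment: s·k^α = (n + δ)·k.
Rearranging, k^(1−α) = s / (n + δ).
k^0.75 = 0.26 / (0.003 + 0.102) = 0.26 / 0.105 = 2.4762
k* = 2.4762^(1/0.75) ≈ 3.3500

k* ≈ 3.35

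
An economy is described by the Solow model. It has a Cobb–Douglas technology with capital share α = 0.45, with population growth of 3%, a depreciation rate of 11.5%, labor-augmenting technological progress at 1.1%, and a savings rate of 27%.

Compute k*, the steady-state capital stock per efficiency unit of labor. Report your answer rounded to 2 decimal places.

k* = 2.71

At the steady state, Δk = 0, so s·k^α = (n + g + δ)·k.
Dividing both sides by k: k^(1−α) = s / (n + g + δ).
k^0.55 = 0.27 / (0.030 + 0.011 + 0.115) = 0.27 / 0.156 = 1.7308
k* = 1.7308^(1/0.55) ≈ 2.7113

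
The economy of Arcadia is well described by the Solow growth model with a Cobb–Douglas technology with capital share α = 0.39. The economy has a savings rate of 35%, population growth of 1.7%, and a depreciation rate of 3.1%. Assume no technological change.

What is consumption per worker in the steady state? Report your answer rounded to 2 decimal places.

c* = 2.32

Steady state requires s·f(k) = (n + δ)·k, i.e. s·k^α = (n + δ)·k.
Rearranging, k^(1−α) = s / (n + δ).
k^0.61 = 0.35 / (0.017 + 0.031) = 0.35 / 0.048 = 7.2917
k* = 7.2917^(1/0.61) ≈ 25.9701
y* = (k*)^α = 25.9701^0.39 ≈ 3.5616
c* = (1 − s)·y* = (1 − 0.35) × 3.5616 ≈ 2.3150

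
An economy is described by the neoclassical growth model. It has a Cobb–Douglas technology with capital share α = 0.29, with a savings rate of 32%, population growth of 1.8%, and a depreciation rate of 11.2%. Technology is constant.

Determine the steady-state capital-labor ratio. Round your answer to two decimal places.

In steady state, investment equals break-even investment: s·k^α = (n + δ)·k.
Dividing both sides by k: k^(1−α) = s / (n + δ).
k^0.71 = 0.32 / (0.018 + 0.112) = 0.32 / 0.130 = 2.4615
k* = 2.4615^(1/0.71) ≈ 3.5562

k* = 3.56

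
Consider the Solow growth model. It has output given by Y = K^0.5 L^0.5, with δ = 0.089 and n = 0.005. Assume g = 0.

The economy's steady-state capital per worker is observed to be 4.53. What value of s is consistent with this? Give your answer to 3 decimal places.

At the steady state, Δk = 0, so s·k^α = (n + δ)·k.
So s / (n + δ) = (k*)^(1−α) = 4.53^0.5 = 2.1284.
Therefore s = 2.1284 × (n + δ) = 2.1284 × 0.094 = 0.2001.

s ≈ 0.200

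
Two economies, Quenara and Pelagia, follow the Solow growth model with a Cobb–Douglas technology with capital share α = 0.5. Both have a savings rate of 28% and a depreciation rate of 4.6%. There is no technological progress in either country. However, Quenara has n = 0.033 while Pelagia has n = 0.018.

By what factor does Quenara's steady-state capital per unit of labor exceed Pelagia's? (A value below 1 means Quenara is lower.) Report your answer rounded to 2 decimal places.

Steady-state k* = [s/(n + δ)]^(1/(1−α)), so the ratio is [ (s_Q/(n + δ)_Q) / (s_P/(n + δ)_P) ]^2.
s_Q/(n + δ)_Q = 0.28/0.079 = 3.5443; s_P/(n + δ)_P = 0.28/0.064 = 4.3750.
Ratio = (3.5443/4.3750)^2 = 0.8101^2 ≈ 0.6563

k*_Q / k*_P ≈ 0.66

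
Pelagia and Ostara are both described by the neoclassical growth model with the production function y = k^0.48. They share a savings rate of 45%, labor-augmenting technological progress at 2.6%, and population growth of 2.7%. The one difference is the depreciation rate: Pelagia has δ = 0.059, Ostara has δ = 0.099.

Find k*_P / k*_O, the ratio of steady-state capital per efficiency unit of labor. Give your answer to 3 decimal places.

Steady-state k* = [s/(n + g + δ)]^(1/(1−α)), so the ratio is [ (s_P/(n + g + δ)_P) / (s_O/(n + g + δ)_O) ]^1.9231.
s_P/(n + g + δ)_P = 0.45/0.112 = 4.0179; s_O/(n + g + δ)_O = 0.45/0.152 = 2.9605.
Ratio = (4.0179/2.9605)^1.9231 = 1.3572^1.9231 ≈ 1.7992

ratio ≈ 1.799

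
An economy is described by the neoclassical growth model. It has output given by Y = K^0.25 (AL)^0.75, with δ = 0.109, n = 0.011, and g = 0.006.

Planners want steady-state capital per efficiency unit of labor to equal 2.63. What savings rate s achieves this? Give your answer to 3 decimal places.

Steady state requires s·f(k) = (n + g + δ)·k, i.e. s·k^α = (n + g + δ)·k.
So s / (n + g + δ) = (k*)^(1−α) = 2.63^0.75 = 2.0652.
Therefore s = 2.0652 × (n + g + δ) = 2.0652 × 0.126 = 0.2602.

s ≈ 0.260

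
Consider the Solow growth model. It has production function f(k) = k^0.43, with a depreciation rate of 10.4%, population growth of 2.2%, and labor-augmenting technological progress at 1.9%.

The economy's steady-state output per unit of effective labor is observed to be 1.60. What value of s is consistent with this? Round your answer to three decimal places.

s ≈ 0.270

At the steady state, Δk = 0, so s·k^α = (n + g + δ)·k.
Since y* = [s/(n + g + δ)]^(α/(1−α)), we have s/(n + g + δ) = (y*)^((1−α)/α) = 1.60^1.3256 = 1.8646.
Therefore s = 1.8646 × (n + g + δ) = 1.8646 × 0.145 = 0.2704.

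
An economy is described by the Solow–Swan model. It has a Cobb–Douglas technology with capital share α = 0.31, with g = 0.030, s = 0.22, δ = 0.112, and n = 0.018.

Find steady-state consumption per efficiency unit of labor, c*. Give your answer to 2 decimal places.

c* ≈ 0.90

In steady state, investment equals break-even investment: s·k^α = (n + g + δ)·k.
Dividing both sides by k: k^(1−α) = s / (n + g + δ).
k^0.69 = 0.22 / (0.018 + 0.030 + 0.112) = 0.22 / 0.160 = 1.3750
k* = 1.3750^(1/0.69) ≈ 1.5865
y* = (k*)^α = 1.5865^0.31 ≈ 1.1538
c* = (1 − s)·y* = (1 − 0.22) × 1.1538 ≈ 0.9000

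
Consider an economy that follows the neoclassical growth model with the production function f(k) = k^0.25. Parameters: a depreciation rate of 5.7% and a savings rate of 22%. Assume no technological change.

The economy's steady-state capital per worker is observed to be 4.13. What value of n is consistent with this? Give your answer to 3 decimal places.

n ≈ 0.019

In steady state, investment equals break-even investment: s·k^α = (n + δ)·k.
So s / (n + δ) = (k*)^(1−α) = 4.13^0.75 = 2.8971.
Therefore n + δ = s / 2.8971 = 0.22 / 2.8971 = 0.0759, so n = 0.0759 − 0.057 = 0.0189.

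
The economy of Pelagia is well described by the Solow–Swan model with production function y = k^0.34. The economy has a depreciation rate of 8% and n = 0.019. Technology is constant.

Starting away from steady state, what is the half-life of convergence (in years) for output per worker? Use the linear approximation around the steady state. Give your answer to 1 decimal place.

Near the steady state the convergence rate is λ = (1 − α)(n + δ).
λ = (1 − 0.34) × 0.099 = 0.66 × 0.099 = 0.06534
Half-life = ln 2 / λ = 0.6931 / 0.06534 ≈ 10.61 years

about 10.6 years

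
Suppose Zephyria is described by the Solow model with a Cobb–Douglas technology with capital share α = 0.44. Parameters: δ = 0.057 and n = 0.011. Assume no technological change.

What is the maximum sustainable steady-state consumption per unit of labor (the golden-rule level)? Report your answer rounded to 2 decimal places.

At the golden rule, f'(k) = n + δ, so α·k^(α−1) = n + δ and k_gold = (α/(n + δ))^(1/(1−α)).
k_gold = (0.44/0.068)^(1/0.56) = 6.4706^1.7857 ≈ 28.0610
c_gold = f(k_gold) − (n + δ)·k_gold = 4.3368 − 0.068×28.0610 ≈ 2.4287

c_gold ≈ 2.43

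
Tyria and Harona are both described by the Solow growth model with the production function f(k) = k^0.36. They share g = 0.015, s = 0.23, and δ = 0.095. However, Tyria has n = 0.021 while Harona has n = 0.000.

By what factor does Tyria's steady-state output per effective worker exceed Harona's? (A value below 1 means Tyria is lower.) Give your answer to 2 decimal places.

Steady-state y* = [s/(n + g + δ)]^(α/(1−α)), so the ratio is [ (s_T/(n + g + δ)_T) / (s_H/(n + g + δ)_H) ]^0.5625.
s_T/(n + g + δ)_T = 0.23/0.131 = 1.7557; s_H/(n + g + δ)_H = 0.23/0.110 = 2.0909.
Ratio = (1.7557/2.0909)^0.5625 = 0.8397^0.5625 ≈ 0.9064

y*_T / y*_H ≈ 0.91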